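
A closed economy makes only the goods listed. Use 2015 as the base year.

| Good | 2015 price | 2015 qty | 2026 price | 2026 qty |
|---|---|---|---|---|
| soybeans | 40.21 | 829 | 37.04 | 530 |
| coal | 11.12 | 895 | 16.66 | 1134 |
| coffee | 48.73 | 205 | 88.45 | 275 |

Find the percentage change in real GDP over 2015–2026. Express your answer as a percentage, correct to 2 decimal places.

Real GDP 2015 = Nominal GDP 2015 = 40.21·829 + 11.12·895 + 48.73·205 = 53276.14.
Real GDP 2026 (at 2015 prices) = 40.21·530 + 11.12·1134 + 48.73·275 = 47322.13.
Real growth = 47322.13/53276.14 − 1 = -0.1118.

-11.18%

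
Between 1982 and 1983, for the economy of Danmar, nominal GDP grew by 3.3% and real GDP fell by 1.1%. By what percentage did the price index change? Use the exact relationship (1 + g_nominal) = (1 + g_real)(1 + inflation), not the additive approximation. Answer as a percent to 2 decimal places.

(1 + g_nom) = (1 + g_real)(1 + π), so π = 1.0330 / 0.9890 − 1 = 0.04449.

4.45%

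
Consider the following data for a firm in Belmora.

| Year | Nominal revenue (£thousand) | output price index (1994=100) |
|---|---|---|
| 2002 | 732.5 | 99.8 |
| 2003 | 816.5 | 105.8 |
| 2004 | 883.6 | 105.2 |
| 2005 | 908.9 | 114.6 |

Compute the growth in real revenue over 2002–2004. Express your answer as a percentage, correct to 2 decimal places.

14.44%

Real revenue 2002 = 732.5/0.998 = 733.97.
Real revenue 2004 = 883.6/1.052 = 839.92.
Change = 839.92/733.97 − 1 = 0.1444.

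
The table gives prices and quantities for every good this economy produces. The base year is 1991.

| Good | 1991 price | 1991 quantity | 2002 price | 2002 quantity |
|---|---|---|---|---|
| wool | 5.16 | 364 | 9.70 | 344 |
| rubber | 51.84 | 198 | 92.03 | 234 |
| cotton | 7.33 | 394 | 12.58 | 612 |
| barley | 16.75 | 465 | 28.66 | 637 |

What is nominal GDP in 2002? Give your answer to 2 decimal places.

Nominal GDP 2002 = Σ (p_2002 × q_2002) = 9.70·344 + 92.03·234 + 12.58·612 + 28.66·637 = 50827.20.

50827.20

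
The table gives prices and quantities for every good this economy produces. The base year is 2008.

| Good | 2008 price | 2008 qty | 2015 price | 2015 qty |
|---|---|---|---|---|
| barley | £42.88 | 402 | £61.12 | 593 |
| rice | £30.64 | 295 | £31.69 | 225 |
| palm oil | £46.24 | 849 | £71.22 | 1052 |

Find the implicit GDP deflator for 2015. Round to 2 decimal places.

146.11

Nominal GDP 2015 = 61.12·593 + 31.69·225 + 71.22·1052 = 118297.85.
Real GDP 2015 (at 2008 prices) = 42.88·593 + 30.64·225 + 46.24·1052 = 80966.32.
Deflator = Nominal/Real × 100 = 118297.85/80966.32 × 100 = 146.107.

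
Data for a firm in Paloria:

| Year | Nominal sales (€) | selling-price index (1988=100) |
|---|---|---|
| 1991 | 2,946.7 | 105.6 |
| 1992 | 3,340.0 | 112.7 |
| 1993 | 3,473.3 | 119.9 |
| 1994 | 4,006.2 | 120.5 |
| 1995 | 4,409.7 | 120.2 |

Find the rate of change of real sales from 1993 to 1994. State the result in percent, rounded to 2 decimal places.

14.77%

Real sales 1993 = 3473.3/1.199 = 2896.83.
Real sales 1994 = 4006.2/1.205 = 3324.65.
Change = 3324.65/2896.83 − 1 = 0.1477.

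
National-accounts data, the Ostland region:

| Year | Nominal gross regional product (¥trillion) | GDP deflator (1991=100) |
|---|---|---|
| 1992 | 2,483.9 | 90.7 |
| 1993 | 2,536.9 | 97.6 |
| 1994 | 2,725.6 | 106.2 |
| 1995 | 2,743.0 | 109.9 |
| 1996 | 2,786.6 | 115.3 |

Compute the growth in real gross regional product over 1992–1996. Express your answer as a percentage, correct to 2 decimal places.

Real gross regional product 1992 = 2483.9/0.907 = 2738.59.
Real gross regional product 1996 = 2786.6/1.153 = 2416.83.
Change = 2416.83/2738.59 − 1 = -0.1175.

-11.75%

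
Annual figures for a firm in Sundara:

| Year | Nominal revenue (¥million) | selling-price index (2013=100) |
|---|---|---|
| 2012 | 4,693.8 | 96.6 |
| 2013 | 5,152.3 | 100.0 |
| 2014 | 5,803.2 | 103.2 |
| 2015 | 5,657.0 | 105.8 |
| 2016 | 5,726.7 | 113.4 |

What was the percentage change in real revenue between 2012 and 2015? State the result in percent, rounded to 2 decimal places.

Real revenue 2012 = 4693.8/0.966 = 4859.01.
Real revenue 2015 = 5657.0/1.058 = 5346.88.
Change = 5346.88/4859.01 − 1 = 0.1004.

10.04%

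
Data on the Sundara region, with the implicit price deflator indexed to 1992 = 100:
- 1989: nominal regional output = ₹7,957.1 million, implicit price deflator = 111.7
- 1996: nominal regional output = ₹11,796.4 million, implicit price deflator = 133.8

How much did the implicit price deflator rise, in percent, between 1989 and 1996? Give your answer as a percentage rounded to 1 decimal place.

Price-level change = 133.8 / 111.7 − 1 = 0.1979.

19.8%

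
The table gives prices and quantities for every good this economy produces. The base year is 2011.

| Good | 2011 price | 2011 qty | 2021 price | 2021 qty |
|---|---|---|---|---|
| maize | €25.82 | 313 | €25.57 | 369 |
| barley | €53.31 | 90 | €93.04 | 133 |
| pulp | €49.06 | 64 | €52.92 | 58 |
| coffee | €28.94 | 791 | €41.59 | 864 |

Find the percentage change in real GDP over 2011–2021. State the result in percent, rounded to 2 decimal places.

Real GDP 2011 = Nominal GDP 2011 = 25.82·313 + 53.31·90 + 49.06·64 + 28.94·791 = 38910.94.
Real GDP 2021 (at 2011 prices) = 25.82·369 + 53.31·133 + 49.06·58 + 28.94·864 = 44467.45.
Real growth = 44467.45/38910.94 − 1 = 0.1428.

14.28%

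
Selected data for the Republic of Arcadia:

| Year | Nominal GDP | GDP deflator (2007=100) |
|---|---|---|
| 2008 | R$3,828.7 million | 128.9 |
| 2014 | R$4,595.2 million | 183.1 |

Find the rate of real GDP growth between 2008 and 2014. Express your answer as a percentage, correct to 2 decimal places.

-15.51%

Deflate each year: 2008 → 3828.7/1.289 = 2970.29; 2014 → 4595.2/1.831 = 2509.67.
So real GDP changed by 2509.67/2970.29 − 1 = -0.1551, i.e. -15.51%.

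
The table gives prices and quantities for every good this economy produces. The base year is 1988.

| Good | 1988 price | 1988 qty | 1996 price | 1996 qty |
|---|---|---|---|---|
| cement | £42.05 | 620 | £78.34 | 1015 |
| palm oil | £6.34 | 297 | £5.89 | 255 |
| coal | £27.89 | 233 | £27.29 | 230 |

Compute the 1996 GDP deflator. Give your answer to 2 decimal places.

172.14

Nominal GDP 1996 = 78.34·1015 + 5.89·255 + 27.29·230 = 87293.75.
Real GDP 1996 (at 1988 prices) = 42.05·1015 + 6.34·255 + 27.89·230 = 50712.15.
Deflator = Nominal/Real × 100 = 87293.75/50712.15 × 100 = 172.136.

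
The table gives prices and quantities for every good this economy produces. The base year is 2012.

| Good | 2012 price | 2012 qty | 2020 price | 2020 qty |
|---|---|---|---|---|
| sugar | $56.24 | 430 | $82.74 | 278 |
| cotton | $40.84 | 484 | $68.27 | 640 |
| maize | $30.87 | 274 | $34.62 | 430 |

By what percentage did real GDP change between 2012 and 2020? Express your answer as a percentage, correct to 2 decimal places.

Real GDP 2012 = Nominal GDP 2012 = 56.24·430 + 40.84·484 + 30.87·274 = 52408.14.
Real GDP 2020 (at 2012 prices) = 56.24·278 + 40.84·640 + 30.87·430 = 55046.42.
Real growth = 55046.42/52408.14 − 1 = 0.0503.

5.03%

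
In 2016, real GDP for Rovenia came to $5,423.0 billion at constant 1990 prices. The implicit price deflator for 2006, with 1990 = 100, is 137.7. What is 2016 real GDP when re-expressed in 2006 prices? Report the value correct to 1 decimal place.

Real GDP in 2006 prices = Real GDP in 1990 prices × (P_2006/P_1990) = 5423.0 × 1.377 = 7467.47.

$7,467.5 billion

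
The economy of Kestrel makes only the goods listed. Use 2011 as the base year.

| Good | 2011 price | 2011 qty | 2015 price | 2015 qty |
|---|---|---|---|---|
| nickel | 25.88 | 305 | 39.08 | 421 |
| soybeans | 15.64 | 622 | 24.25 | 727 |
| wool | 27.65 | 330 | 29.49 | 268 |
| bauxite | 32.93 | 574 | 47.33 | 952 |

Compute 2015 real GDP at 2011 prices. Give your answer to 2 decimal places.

Real GDP 2015 = Σ (p_2011 × q_2015) = 25.88·421 + 15.64·727 + 27.65·268 + 32.93·952 = 61025.32.

61025.32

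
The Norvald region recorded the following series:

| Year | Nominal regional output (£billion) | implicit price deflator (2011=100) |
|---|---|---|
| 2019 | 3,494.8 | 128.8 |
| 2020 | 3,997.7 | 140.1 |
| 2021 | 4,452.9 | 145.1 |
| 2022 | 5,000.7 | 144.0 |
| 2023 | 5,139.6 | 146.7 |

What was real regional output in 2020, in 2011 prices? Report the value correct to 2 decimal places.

Real regional output 2020 = 3997.7 / 1.401 = 2853.46.

£2,853.46 billion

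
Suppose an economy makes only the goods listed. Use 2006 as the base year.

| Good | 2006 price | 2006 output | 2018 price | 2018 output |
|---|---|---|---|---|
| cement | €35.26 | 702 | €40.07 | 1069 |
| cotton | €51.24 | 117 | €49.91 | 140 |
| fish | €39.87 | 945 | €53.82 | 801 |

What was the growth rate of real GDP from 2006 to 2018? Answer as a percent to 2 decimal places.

Real GDP 2006 = Nominal GDP 2006 = 35.26·702 + 51.24·117 + 39.87·945 = 68424.75.
Real GDP 2018 (at 2006 prices) = 35.26·1069 + 51.24·140 + 39.87·801 = 76802.41.
Real growth = 76802.41/68424.75 − 1 = 0.1224.

12.24%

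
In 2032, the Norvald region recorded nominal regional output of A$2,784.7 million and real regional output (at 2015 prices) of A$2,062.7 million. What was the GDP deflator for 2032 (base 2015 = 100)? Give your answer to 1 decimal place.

135.0

GDP deflator = (Nominal / Real) × 100 = 2784.7 / 2062.7 × 100 = 135.00.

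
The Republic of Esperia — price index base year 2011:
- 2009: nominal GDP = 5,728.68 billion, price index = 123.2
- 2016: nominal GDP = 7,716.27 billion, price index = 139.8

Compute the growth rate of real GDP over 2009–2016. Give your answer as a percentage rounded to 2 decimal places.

18.70%

Deflate each year: 2009 → 5728.68/1.232 = 4649.90; 2016 → 7716.27/1.398 = 5519.51.
So real GDP changed by 5519.51/4649.90 − 1 = 0.1870, i.e. 18.70%.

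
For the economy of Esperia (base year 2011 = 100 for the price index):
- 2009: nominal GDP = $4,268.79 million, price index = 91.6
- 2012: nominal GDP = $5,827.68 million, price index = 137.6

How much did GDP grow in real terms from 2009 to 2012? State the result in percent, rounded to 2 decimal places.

-9.12%

Real GDP 2009 = 4268.79 / 0.916 = 4660.25.
Real GDP 2012 = 5827.68 / 1.376 = 4235.23.
Real growth = 4235.23 / 4660.25 − 1 = -0.0912.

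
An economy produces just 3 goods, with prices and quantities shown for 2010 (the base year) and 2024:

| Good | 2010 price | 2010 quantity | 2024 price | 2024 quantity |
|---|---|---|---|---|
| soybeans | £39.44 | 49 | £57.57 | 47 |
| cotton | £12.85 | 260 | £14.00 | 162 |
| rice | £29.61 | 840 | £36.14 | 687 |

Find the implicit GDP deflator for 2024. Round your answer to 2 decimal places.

Nominal GDP 2024 = 57.57·47 + 14.00·162 + 36.14·687 = 29801.97.
Real GDP 2024 (at 2010 prices) = 39.44·47 + 12.85·162 + 29.61·687 = 24277.45.
Deflator = Nominal/Real × 100 = 29801.97/24277.45 × 100 = 122.756.

122.76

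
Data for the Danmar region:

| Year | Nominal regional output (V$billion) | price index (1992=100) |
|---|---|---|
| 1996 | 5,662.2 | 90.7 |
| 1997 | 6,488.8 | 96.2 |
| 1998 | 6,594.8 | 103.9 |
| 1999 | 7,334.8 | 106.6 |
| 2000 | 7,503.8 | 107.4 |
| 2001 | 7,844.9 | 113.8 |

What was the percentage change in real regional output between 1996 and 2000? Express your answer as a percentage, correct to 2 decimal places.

Real regional output 1996 = 5662.2/0.907 = 6242.78.
Real regional output 2000 = 7503.8/1.074 = 6986.78.
Change = 6986.78/6242.78 − 1 = 0.1192.

11.92%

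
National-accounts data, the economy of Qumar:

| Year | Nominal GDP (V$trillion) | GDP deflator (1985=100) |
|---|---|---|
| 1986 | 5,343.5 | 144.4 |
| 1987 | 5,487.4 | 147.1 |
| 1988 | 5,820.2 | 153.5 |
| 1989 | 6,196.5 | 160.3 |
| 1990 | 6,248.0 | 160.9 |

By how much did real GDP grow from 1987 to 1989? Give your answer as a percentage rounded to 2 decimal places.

Real GDP 1987 = 5487.4/1.471 = 3730.39.
Real GDP 1989 = 6196.5/1.603 = 3865.56.
Change = 3865.56/3730.39 − 1 = 0.0362.

3.62%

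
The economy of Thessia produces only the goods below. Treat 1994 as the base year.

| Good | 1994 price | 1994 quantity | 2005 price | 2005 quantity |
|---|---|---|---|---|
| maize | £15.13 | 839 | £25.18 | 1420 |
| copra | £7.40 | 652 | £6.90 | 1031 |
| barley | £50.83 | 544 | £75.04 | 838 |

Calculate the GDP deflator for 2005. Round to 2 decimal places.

Nominal GDP 2005 = 25.18·1420 + 6.90·1031 + 75.04·838 = 105753.02.
Real GDP 2005 (at 1994 prices) = 15.13·1420 + 7.40·1031 + 50.83·838 = 71709.54.
Deflator = Nominal/Real × 100 = 105753.02/71709.54 × 100 = 147.474.

147.47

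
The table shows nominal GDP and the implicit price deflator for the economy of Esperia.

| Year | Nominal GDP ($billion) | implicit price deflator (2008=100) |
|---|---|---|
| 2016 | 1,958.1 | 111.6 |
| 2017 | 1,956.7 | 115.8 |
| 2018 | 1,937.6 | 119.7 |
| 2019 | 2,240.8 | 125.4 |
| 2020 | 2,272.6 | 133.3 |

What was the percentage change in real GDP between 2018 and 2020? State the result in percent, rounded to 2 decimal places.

5.32%

Real GDP 2018 = 1937.6/1.197 = 1618.71.
Real GDP 2020 = 2272.6/1.333 = 1704.88.
Change = 1704.88/1618.71 − 1 = 0.0532.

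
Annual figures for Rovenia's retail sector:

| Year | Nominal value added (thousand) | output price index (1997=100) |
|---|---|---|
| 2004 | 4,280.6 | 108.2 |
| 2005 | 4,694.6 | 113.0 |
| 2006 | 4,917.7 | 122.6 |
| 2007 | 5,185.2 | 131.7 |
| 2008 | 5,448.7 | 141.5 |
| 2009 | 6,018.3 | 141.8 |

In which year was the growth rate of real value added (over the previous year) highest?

2005: real = 4694.6/1.130 = 4154.51; growth vs 2004 (3956.19) = 5.01%.
2006: real = 4917.7/1.226 = 4011.17; growth vs 2005 (4154.51) = -3.45%.
2007: real = 5185.2/1.317 = 3937.13; growth vs 2006 (4011.17) = -1.85%.
2008: real = 5448.7/1.415 = 3850.67; growth vs 2007 (3937.13) = -2.20%.
2009: real = 6018.3/1.418 = 4244.22; growth vs 2008 (3850.67) = 10.22%.

2009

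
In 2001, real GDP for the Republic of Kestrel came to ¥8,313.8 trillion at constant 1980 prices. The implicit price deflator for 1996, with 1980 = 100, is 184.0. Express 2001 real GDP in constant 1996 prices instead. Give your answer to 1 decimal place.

¥15,297.4 trillion

Real GDP in 1996 prices = Real GDP in 1980 prices × (P_1996/P_1980) = 8313.8 × 1.840 = 15297.39.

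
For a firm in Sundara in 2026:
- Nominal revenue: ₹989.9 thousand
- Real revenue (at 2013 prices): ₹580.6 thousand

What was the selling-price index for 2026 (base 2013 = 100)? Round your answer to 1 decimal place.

170.5

selling-price index = (Nominal / Real) × 100 = 989.9 / 580.6 × 100 = 170.50.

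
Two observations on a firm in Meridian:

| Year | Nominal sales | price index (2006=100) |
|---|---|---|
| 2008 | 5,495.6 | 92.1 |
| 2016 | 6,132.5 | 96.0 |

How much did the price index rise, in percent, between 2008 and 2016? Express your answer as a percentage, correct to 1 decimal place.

Price-level change = 96.0 / 92.1 − 1 = 0.0423.

4.2%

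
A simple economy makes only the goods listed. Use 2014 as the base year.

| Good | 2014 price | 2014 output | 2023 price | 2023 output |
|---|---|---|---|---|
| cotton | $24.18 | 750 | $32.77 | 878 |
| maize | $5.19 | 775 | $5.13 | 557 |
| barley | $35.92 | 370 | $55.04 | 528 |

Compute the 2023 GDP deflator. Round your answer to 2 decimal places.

140.86

Nominal GDP 2023 = 32.77·878 + 5.13·557 + 55.04·528 = 60690.59.
Real GDP 2023 (at 2014 prices) = 24.18·878 + 5.19·557 + 35.92·528 = 43086.63.
Deflator = Nominal/Real × 100 = 60690.59/43086.63 × 100 = 140.857.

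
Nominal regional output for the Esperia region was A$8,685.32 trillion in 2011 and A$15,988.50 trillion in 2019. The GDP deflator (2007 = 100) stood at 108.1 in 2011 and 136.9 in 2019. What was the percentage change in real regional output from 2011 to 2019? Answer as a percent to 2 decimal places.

Real regional output 2011 = 8685.32 / 1.081 = 8034.52.
Real regional output 2019 = 15988.50 / 1.369 = 11678.96.
Real growth = 11678.96 / 8034.52 − 1 = 0.4536.

45.36%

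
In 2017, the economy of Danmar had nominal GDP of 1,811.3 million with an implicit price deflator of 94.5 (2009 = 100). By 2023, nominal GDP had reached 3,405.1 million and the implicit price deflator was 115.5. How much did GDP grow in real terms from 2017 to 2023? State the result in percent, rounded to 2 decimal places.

53.81%

Real GDP 2017 = 1811.3 / 0.945 = 1916.72.
Real GDP 2023 = 3405.1 / 1.155 = 2948.14.
Real growth = 2948.14 / 1916.72 − 1 = 0.5381.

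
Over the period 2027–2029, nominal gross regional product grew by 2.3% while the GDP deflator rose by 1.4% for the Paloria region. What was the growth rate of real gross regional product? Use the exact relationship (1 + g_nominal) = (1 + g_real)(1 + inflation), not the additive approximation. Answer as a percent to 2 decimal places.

(1 + g_nom) = (1 + g_real)(1 + π), so g_real = 1.0230 / 1.0140 − 1 = 0.00888.

0.89%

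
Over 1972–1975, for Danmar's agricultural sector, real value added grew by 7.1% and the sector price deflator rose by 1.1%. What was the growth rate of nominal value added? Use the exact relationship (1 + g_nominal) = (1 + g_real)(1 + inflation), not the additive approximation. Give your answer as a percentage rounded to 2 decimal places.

8.28%

(1 + g_nom) = (1 + g_real)(1 + π) = 1.0710 × 1.0110 = 1.08278.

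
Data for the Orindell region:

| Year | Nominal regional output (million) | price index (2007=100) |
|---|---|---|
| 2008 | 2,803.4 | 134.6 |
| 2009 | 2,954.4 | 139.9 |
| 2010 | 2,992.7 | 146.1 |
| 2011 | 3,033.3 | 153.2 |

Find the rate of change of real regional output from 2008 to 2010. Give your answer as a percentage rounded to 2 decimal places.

Real regional output 2008 = 2803.4/1.346 = 2082.76.
Real regional output 2010 = 2992.7/1.461 = 2048.39.
Change = 2048.39/2082.76 − 1 = -0.0165.

-1.65%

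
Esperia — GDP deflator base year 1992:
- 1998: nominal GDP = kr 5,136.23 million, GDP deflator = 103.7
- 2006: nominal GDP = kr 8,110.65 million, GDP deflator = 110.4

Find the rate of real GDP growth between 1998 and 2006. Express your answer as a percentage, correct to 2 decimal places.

48.33%

Real GDP 1998 = 5136.23 / 1.037 = 4952.97.
Real GDP 2006 = 8110.65 / 1.104 = 7346.60.
Real growth = 7346.60 / 4952.97 − 1 = 0.4833.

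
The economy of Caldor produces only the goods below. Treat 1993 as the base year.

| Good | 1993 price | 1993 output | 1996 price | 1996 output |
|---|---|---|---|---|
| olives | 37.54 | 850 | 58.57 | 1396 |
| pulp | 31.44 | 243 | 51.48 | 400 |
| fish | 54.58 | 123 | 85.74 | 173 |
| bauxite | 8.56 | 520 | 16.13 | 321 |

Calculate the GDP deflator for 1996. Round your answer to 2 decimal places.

Nominal GDP 1996 = 58.57·1396 + 51.48·400 + 85.74·173 + 16.13·321 = 122366.47.
Real GDP 1996 (at 1993 prices) = 37.54·1396 + 31.44·400 + 54.58·173 + 8.56·321 = 77171.94.
Deflator = Nominal/Real × 100 = 122366.47/77171.94 × 100 = 158.563.

158.56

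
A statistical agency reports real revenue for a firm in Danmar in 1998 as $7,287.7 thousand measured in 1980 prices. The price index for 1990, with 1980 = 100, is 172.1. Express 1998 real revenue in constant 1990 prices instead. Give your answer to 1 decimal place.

$12,542.1 thousand

Real revenue in 1990 prices = Real revenue in 1980 prices × (P_1990/P_1980) = 7287.7 × 1.721 = 12542.13.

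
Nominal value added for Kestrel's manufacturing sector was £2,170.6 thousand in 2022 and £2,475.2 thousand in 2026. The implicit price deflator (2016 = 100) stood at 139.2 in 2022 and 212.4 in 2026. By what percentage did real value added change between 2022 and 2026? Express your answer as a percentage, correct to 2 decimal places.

-25.27%

Deflate each year: 2022 → 2170.6/1.392 = 1559.34; 2026 → 2475.2/2.124 = 1165.35.
So real value added changed by 1165.35/1559.34 − 1 = -0.2527, i.e. -25.27%.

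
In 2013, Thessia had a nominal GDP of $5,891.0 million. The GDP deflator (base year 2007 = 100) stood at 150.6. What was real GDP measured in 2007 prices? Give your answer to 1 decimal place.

Real GDP = Nominal / (GDP deflator/100) = 5891.0 / 1.506 = 3911.69.

$3,911.7 million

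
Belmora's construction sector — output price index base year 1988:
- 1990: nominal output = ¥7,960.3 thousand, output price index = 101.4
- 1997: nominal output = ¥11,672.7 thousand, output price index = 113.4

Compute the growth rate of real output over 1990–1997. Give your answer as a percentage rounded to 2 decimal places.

31.12%

Deflate each year: 1990 → 7960.3/1.014 = 7850.39; 1997 → 11672.7/1.134 = 10293.39.
So real output changed by 10293.39/7850.39 − 1 = 0.3112, i.e. 31.12%.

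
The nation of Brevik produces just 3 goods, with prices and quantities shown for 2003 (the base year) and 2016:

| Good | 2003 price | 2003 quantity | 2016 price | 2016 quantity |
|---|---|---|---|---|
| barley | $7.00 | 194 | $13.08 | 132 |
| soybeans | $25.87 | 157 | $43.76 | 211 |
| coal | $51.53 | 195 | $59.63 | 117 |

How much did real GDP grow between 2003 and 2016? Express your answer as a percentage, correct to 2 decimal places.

Real GDP 2003 = Nominal GDP 2003 = 7.00·194 + 25.87·157 + 51.53·195 = 15467.94.
Real GDP 2016 (at 2003 prices) = 7.00·132 + 25.87·211 + 51.53·117 = 12411.58.
Real growth = 12411.58/15467.94 − 1 = -0.1976.

-19.76%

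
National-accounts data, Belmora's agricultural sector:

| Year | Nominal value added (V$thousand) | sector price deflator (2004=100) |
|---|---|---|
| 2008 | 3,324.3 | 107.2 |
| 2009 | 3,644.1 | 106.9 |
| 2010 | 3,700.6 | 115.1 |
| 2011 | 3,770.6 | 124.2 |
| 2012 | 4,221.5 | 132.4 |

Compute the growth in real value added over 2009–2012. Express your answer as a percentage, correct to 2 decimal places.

Real value added 2009 = 3644.1/1.069 = 3408.89.
Real value added 2012 = 4221.5/1.324 = 3188.44.
Change = 3188.44/3408.89 − 1 = -0.0647.

-6.47%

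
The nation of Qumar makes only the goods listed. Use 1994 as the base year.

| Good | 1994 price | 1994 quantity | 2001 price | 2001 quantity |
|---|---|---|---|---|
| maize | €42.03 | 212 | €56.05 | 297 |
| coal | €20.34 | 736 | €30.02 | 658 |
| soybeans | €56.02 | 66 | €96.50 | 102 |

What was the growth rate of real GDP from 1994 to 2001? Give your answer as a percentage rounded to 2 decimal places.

14.51%

Real GDP 1994 = Nominal GDP 1994 = 42.03·212 + 20.34·736 + 56.02·66 = 27577.92.
Real GDP 2001 (at 1994 prices) = 42.03·297 + 20.34·658 + 56.02·102 = 31580.67.
Real growth = 31580.67/27577.92 − 1 = 0.1451.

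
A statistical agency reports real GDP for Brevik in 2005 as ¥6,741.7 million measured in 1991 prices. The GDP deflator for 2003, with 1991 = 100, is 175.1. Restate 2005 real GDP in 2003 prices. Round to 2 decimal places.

Real GDP in 2003 prices = Real GDP in 1991 prices × (P_2003/P_1991) = 6741.7 × 1.751 = 11804.72.

¥11,804.72 million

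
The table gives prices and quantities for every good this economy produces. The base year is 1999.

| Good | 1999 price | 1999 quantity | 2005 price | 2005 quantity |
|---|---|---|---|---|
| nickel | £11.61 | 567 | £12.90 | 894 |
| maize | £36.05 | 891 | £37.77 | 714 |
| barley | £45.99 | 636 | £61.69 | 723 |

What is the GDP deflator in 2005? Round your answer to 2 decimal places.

119.80

Nominal GDP 2005 = 12.90·894 + 37.77·714 + 61.69·723 = 83102.25.
Real GDP 2005 (at 1999 prices) = 11.61·894 + 36.05·714 + 45.99·723 = 69369.81.
Deflator = Nominal/Real × 100 = 83102.25/69369.81 × 100 = 119.796.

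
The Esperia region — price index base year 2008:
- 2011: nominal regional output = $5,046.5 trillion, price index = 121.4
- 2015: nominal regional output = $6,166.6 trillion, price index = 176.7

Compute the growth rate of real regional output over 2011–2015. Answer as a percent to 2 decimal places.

-16.05%

Deflate each year: 2011 → 5046.5/1.214 = 4156.92; 2015 → 6166.6/1.767 = 3489.87.
So real regional output changed by 3489.87/4156.92 − 1 = -0.1605, i.e. -16.05%.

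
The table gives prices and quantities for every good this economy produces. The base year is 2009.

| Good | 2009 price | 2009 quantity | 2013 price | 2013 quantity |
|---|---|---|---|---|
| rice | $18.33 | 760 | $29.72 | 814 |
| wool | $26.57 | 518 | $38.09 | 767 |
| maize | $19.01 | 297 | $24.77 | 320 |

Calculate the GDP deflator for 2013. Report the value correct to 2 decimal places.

148.21

Nominal GDP 2013 = 29.72·814 + 38.09·767 + 24.77·320 = 61333.51.
Real GDP 2013 (at 2009 prices) = 18.33·814 + 26.57·767 + 19.01·320 = 41383.01.
Deflator = Nominal/Real × 100 = 61333.51/41383.01 × 100 = 148.209.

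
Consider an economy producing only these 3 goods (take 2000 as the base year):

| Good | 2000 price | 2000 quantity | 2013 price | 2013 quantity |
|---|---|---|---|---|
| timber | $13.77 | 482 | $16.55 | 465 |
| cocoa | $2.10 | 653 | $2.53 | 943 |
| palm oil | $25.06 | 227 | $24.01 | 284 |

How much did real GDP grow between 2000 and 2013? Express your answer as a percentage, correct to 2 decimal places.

13.17%

Real GDP 2000 = Nominal GDP 2000 = 13.77·482 + 2.10·653 + 25.06·227 = 13697.06.
Real GDP 2013 (at 2000 prices) = 13.77·465 + 2.10·943 + 25.06·284 = 15500.39.
Real growth = 15500.39/13697.06 − 1 = 0.1317.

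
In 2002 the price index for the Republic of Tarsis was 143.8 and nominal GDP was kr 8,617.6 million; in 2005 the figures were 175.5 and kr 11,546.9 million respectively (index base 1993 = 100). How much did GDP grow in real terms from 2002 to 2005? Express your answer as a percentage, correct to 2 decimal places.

9.79%

Real GDP 2002 = 8617.6 / 1.438 = 5992.77.
Real GDP 2005 = 11546.9 / 1.755 = 6579.43.
Real growth = 6579.43 / 5992.77 − 1 = 0.0979.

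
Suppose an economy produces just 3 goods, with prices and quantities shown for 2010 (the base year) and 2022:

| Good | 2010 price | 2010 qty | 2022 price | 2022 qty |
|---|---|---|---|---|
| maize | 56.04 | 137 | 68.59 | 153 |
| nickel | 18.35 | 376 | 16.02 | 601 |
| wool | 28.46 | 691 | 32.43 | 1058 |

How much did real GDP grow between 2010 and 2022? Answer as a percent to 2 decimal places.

Real GDP 2010 = Nominal GDP 2010 = 56.04·137 + 18.35·376 + 28.46·691 = 34242.94.
Real GDP 2022 (at 2010 prices) = 56.04·153 + 18.35·601 + 28.46·1058 = 49713.15.
Real growth = 49713.15/34242.94 − 1 = 0.4518.

45.18%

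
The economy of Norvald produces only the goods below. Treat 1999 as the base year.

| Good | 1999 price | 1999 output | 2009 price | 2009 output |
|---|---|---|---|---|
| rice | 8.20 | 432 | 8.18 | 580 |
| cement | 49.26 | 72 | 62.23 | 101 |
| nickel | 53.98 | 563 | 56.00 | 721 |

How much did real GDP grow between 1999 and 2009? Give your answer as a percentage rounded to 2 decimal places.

29.81%

Real GDP 1999 = Nominal GDP 1999 = 8.20·432 + 49.26·72 + 53.98·563 = 37479.86.
Real GDP 2009 (at 1999 prices) = 8.20·580 + 49.26·101 + 53.98·721 = 48650.84.
Real growth = 48650.84/37479.86 − 1 = 0.2981.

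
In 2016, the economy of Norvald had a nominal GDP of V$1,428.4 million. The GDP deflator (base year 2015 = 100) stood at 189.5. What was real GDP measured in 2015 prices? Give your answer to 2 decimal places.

V$753.77 million

Real GDP = Nominal / (GDP deflator/100) = 1428.4 / 1.895 = 753.77.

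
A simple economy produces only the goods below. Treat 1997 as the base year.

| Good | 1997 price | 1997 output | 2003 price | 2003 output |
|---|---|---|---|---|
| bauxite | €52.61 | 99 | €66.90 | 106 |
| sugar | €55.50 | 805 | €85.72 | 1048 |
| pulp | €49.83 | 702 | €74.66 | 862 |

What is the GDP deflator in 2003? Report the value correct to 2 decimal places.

151.16

Nominal GDP 2003 = 66.90·106 + 85.72·1048 + 74.66·862 = 161282.88.
Real GDP 2003 (at 1997 prices) = 52.61·106 + 55.50·1048 + 49.83·862 = 106694.12.
Deflator = Nominal/Real × 100 = 161282.88/106694.12 × 100 = 151.164.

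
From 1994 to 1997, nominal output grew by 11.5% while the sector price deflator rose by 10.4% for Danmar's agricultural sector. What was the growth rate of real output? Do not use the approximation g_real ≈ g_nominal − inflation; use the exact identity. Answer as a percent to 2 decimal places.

(1 + g_nom) = (1 + g_real)(1 + π), so g_real = 1.1150 / 1.1040 − 1 = 0.00996.

1.00%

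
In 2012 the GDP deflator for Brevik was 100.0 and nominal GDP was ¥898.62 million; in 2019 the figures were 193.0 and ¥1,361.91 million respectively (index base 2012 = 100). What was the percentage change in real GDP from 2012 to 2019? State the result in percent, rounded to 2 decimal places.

-21.47%

Deflate each year: 2012 → 898.62/1.000 = 898.62; 2019 → 1361.91/1.930 = 705.65.
So real GDP changed by 705.65/898.62 − 1 = -0.2147, i.e. -21.47%.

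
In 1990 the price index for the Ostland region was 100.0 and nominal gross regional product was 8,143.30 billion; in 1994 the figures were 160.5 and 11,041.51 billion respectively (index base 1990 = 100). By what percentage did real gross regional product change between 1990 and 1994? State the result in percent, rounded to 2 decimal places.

-15.52%

Deflate each year: 1990 → 8143.30/1.000 = 8143.30; 1994 → 11041.51/1.605 = 6879.45.
So real gross regional product changed by 6879.45/8143.30 − 1 = -0.1552, i.e. -15.52%.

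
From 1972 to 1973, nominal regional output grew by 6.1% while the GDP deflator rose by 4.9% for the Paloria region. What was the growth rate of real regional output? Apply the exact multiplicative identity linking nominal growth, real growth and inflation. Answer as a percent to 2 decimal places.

(1 + g_nom) = (1 + g_real)(1 + π), so g_real = 1.0610 / 1.0490 − 1 = 0.01144.

1.14%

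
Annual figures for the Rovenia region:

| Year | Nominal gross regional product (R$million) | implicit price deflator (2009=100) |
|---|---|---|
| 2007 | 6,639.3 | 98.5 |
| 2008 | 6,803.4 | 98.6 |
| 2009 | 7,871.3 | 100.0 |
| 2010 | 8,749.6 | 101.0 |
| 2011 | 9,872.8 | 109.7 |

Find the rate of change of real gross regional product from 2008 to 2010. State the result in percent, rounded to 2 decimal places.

Real gross regional product 2008 = 6803.4/0.986 = 6900.00.
Real gross regional product 2010 = 8749.6/1.010 = 8662.97.
Change = 8662.97/6900.00 − 1 = 0.2555.

25.55%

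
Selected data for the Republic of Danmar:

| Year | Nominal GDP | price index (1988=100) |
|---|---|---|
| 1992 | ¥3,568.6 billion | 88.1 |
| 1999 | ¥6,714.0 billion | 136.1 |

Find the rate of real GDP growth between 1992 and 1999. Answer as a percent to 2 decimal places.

Real GDP 1992 = 3568.6 / 0.881 = 4050.62.
Real GDP 1999 = 6714.0 / 1.361 = 4933.14.
Real growth = 4933.14 / 4050.62 − 1 = 0.2179.

21.79%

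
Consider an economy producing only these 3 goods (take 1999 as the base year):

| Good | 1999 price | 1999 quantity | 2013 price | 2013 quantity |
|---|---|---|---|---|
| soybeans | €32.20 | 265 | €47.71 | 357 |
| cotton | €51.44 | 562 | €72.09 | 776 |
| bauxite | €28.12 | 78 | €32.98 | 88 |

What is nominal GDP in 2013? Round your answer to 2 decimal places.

Nominal GDP 2013 = Σ (p_2013 × q_2013) = 47.71·357 + 72.09·776 + 32.98·88 = 75876.55.

€75876.55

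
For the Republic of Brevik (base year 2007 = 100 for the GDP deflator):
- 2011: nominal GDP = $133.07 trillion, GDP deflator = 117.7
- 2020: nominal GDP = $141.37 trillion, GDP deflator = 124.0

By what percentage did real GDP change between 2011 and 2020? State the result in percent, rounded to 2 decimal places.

Real GDP 2011 = 133.07 / 1.177 = 113.06.
Real GDP 2020 = 141.37 / 1.240 = 114.01.
Real growth = 114.01 / 113.06 − 1 = 0.0084.

0.84%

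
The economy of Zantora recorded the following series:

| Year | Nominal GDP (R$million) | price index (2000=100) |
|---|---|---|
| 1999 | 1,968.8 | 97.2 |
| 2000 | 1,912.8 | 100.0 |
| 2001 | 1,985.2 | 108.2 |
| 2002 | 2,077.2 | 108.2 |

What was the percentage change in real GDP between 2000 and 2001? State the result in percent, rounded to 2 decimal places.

-4.08%

Real GDP 2000 = 1912.8/1.000 = 1912.80.
Real GDP 2001 = 1985.2/1.082 = 1834.75.
Change = 1834.75/1912.80 − 1 = -0.0408.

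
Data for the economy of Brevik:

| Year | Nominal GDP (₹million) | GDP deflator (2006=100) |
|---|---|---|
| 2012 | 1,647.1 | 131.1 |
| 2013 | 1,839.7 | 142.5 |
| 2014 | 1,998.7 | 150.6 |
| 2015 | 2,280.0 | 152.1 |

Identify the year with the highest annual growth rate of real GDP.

2013: real = 1839.7/1.425 = 1291.02; growth vs 2012 (1256.37) = 2.76%.
2014: real = 1998.7/1.506 = 1327.16; growth vs 2013 (1291.02) = 2.80%.
2015: real = 2280.0/1.521 = 1499.01; growth vs 2014 (1327.16) = 12.95%.

2015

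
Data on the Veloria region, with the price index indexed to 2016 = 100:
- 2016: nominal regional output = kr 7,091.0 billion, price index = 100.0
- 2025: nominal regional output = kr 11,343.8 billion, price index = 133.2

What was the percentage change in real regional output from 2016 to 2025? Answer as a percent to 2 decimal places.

20.10%

Deflate each year: 2016 → 7091.0/1.000 = 7091.00; 2025 → 11343.8/1.332 = 8516.37.
So real regional output changed by 8516.37/7091.00 − 1 = 0.2010, i.e. 20.10%.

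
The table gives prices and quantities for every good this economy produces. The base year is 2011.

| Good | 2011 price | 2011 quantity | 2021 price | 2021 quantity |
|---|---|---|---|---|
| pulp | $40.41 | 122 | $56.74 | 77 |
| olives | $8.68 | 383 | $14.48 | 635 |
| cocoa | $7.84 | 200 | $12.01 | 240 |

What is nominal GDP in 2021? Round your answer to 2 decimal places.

Nominal GDP 2021 = Σ (p_2021 × q_2021) = 56.74·77 + 14.48·635 + 12.01·240 = 16446.18.

$16446.18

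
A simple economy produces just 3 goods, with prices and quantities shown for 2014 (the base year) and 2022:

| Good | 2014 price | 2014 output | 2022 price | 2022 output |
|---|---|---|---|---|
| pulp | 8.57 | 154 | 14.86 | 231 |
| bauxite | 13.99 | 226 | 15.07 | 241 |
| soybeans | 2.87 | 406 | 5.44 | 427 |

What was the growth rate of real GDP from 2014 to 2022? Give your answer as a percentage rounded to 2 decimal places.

Real GDP 2014 = Nominal GDP 2014 = 8.57·154 + 13.99·226 + 2.87·406 = 5646.74.
Real GDP 2022 (at 2014 prices) = 8.57·231 + 13.99·241 + 2.87·427 = 6576.75.
Real growth = 6576.75/5646.74 − 1 = 0.1647.

16.47%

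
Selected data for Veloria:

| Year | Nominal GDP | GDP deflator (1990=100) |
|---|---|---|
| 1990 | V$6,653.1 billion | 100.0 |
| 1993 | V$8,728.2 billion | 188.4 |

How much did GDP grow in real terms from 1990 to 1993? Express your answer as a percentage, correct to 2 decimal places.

Deflate each year: 1990 → 6653.1/1.000 = 6653.10; 1993 → 8728.2/1.884 = 4632.80.
So real GDP changed by 4632.80/6653.10 − 1 = -0.3037, i.e. -30.37%.

-30.37%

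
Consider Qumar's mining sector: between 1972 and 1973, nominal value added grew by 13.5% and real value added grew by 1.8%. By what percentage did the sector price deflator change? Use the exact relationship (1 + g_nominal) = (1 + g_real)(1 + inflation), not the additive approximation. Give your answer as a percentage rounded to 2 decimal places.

11.49%

(1 + g_nom) = (1 + g_real)(1 + π), so π = 1.1350 / 1.0180 − 1 = 0.11493.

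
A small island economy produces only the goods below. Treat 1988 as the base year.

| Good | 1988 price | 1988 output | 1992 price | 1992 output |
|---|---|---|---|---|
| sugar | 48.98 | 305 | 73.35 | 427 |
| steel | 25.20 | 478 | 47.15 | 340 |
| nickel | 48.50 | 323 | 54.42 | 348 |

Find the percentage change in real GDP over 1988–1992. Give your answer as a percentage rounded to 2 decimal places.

8.70%

Real GDP 1988 = Nominal GDP 1988 = 48.98·305 + 25.20·478 + 48.50·323 = 42650.00.
Real GDP 1992 (at 1988 prices) = 48.98·427 + 25.20·340 + 48.50·348 = 46360.46.
Real growth = 46360.46/42650.00 − 1 = 0.0870.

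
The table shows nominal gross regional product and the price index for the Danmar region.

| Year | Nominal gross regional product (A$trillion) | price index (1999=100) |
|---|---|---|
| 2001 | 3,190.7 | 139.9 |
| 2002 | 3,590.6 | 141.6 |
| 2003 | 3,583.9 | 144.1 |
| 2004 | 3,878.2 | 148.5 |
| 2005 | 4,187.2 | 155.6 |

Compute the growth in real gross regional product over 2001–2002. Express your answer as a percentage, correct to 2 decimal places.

11.18%

Real gross regional product 2001 = 3190.7/1.399 = 2280.70.
Real gross regional product 2002 = 3590.6/1.416 = 2535.73.
Change = 2535.73/2280.70 − 1 = 0.1118.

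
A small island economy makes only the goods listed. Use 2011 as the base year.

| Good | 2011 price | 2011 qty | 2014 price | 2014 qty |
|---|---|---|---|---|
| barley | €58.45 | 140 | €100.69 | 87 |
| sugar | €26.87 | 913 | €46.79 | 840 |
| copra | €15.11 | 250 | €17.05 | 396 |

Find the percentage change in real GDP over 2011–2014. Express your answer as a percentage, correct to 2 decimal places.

-7.82%

Real GDP 2011 = Nominal GDP 2011 = 58.45·140 + 26.87·913 + 15.11·250 = 36492.81.
Real GDP 2014 (at 2011 prices) = 58.45·87 + 26.87·840 + 15.11·396 = 33639.51.
Real growth = 33639.51/36492.81 − 1 = -0.0782.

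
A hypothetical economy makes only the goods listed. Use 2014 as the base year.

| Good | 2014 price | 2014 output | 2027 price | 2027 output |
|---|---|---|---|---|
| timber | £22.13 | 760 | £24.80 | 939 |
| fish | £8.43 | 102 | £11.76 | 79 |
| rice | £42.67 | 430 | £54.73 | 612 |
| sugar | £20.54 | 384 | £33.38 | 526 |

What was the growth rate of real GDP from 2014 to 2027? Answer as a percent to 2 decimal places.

Real GDP 2014 = Nominal GDP 2014 = 22.13·760 + 8.43·102 + 42.67·430 + 20.54·384 = 43914.12.
Real GDP 2027 (at 2014 prices) = 22.13·939 + 8.43·79 + 42.67·612 + 20.54·526 = 58364.12.
Real growth = 58364.12/43914.12 − 1 = 0.3291.

32.91%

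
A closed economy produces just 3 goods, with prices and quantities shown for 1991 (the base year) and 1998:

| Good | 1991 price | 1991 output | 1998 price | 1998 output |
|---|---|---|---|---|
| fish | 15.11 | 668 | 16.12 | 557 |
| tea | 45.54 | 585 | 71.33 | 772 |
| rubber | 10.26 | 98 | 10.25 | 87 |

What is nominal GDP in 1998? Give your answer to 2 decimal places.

64937.35

Nominal GDP 1998 = Σ (p_1998 × q_1998) = 16.12·557 + 71.33·772 + 10.25·87 = 64937.35.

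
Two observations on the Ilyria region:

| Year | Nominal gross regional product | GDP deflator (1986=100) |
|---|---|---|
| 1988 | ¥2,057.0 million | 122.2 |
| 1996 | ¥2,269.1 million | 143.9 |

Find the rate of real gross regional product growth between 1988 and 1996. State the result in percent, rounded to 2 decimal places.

-6.32%

Deflate each year: 1988 → 2057.0/1.222 = 1683.31; 1996 → 2269.1/1.439 = 1576.86.
So real gross regional product changed by 1576.86/1683.31 − 1 = -0.0632, i.e. -6.32%.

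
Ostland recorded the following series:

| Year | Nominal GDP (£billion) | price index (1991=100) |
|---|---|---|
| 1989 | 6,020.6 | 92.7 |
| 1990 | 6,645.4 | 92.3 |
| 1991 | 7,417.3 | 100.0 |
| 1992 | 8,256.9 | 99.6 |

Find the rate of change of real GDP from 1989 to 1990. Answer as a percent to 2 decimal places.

Real GDP 1989 = 6020.6/0.927 = 6494.71.
Real GDP 1990 = 6645.4/0.923 = 7199.78.
Change = 7199.78/6494.71 − 1 = 0.1086.

10.86%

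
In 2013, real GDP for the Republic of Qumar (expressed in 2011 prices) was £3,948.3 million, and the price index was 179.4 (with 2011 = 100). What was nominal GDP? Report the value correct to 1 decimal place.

Nominal GDP = Real × (price index/100) = 3948.3 × 1.794 = 7083.25.

£7,083.3 million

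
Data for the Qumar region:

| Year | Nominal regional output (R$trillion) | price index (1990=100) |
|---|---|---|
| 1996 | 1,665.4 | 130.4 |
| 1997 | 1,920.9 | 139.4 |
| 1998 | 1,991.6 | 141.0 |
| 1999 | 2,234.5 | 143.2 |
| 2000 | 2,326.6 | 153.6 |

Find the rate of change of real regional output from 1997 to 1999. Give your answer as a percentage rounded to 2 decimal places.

13.24%

Real regional output 1997 = 1920.9/1.394 = 1377.98.
Real regional output 1999 = 2234.5/1.432 = 1560.41.
Change = 1560.41/1377.98 − 1 = 0.1324.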